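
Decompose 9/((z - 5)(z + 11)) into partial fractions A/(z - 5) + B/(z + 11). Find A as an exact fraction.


Step 1: Multiply both sides by (z - 5) and set z = 5
Step 2: A = 9 / (5 + 11)
Step 3: A = 9 / 16
Step 4: A = 9/16

9/16


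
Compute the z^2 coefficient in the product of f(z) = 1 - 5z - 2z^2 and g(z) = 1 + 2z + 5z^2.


Step 1: z^2 term in f*g comes from: (1)*(5z^2) + (-5z)*(2z) + (-2z^2)*(1)
Step 2: = 5 - 10 - 2
Step 3: = -7

-7


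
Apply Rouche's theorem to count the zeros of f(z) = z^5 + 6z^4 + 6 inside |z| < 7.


Step 1: On |z| = 7 the three terms have sizes |z^5| = 7^5 = 16807, |6z^4| = 6*7^4 = 14406, |6| = 6
Step 2: The dominant term is g(z) = z^5; let h(z) = 6z^4 + 6 so f = g + h
Step 3: On |z| = 7: |g| = 16807 and |h| <= 14406 + 6 = 14412
Step 4: Since 16807 > 14412, |h| < |g| on |z| = 7, so by Rouche f has the same number of zeros as g inside |z| < 7
Step 5: g(z) = z^5 has 5 zeros (all at the origin) inside |z| < 7. Answer = 5

5


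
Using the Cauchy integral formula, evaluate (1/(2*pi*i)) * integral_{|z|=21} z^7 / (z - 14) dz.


Step 1: f(z) = z^7, a = 14 is inside |z| = 21
Step 2: By Cauchy integral formula: (1/(2pi*i)) * integral = f(a)
Step 3: f(14) = 14^7 = 105413504

105413504


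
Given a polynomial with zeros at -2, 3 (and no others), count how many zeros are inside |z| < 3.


Step 1: Check each root:
  z = -2: |-2| = 2 < 3
  z = 3: |3| = 3 >= 3
Step 2: Count = 1

1


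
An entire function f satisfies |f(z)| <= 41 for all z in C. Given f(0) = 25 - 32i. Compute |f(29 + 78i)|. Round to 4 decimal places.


Step 1: By Liouville's theorem, a bounded entire function is constant.
Step 2: f(z) = f(0) = 25 - 32i for all z.
Step 3: |f(w)| = |25 - 32i| = sqrt(625 + 1024)
Step 4: = 40.6079

40.6079


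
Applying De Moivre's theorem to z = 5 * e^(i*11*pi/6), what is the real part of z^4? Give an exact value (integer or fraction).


Step 1: By De Moivre's theorem, z^4 = 5^4 * e^(i*4*11*pi/6) = 625 * (cos(22*pi/3) + i*sin(22*pi/3))
Step 2: |z|^4 = 5^4 = 625
Step 3: Reduce the angle mod 2*pi: 22*pi/3 - 6*pi = 4*pi/3
Step 4: cos(4*pi/3) = -1/2
Step 5: Re(z^4) = 625 * (-1/2) = -625/2

-625/2


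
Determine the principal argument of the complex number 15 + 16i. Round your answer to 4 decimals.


Step 1: z = 15 + 16i
Step 2: arg(z) = atan2(16, 15)
Step 3: arg(z) = 0.8176

0.8176


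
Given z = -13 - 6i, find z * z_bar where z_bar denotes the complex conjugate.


Step 1: conj(z) = -13 + 6i
Step 2: z * conj(z) = (-13)^2 + (-6)^2
Step 3: = 169 + 36 = 205

205


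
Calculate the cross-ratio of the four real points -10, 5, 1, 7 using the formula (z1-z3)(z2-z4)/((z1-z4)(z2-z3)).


Step 1: (z1-z3)(z2-z4) = (-11) * (-2) = 22
Step 2: (z1-z4)(z2-z3) = (-17) * 4 = -68
Step 3: Cross-ratio = -22/68 = -11/34

-11/34


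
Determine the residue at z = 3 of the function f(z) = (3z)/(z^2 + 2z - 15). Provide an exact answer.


Step 1: Q(z) = z^2 + 2z - 15 = (z - 3)(z + 5)
Step 2: Q'(z) = 2z + 2
Step 3: Q'(3) = 8, P(3) = 9
Step 4: Res = P(3)/Q'(3) = 9/8 = 9/8

9/8


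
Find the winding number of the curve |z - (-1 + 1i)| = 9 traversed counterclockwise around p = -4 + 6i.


Step 1: Center c = (-1, 1), radius = 9
Step 2: |p - c|^2 = (-3)^2 + 5^2 = 34
Step 3: r^2 = 81
Step 4: |p-c| < r so winding number = 1

1


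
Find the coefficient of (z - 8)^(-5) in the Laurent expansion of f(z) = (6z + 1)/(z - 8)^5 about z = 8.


Step 1: Write the numerator in powers of (z - 8): 6z + 1 = 6(z - 8) + (6*8 + 1) = 6(z - 8) + 49
Step 2: Divide by (z - 8)^5: f(z) = 49(z - 8)^(-5) + 6(z - 8)^(-4)
Step 3: This finite sum is the Laurent series of f about z = 8.
Step 4: Coefficient of (z - 8)^(-5) = 6*8 + 1 = 49

49


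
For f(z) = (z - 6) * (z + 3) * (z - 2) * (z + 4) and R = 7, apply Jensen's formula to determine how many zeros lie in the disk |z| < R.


Jensen's formula: (1/2pi)*integral log|f(Re^it)|dt = log|f(0)| + sum_{|a_k|<R} log(R/|a_k|)
Step 1: f(0) = (-6) * 3 * (-2) * 4 = 144
Step 2: log|f(0)| = log|6| + log|-3| + log|2| + log|-4| = 4.9698
Step 3: Zeros inside |z| < 7: 6, -3, 2, -4
Step 4: Jensen sum = log(7/6) + log(7/3) + log(7/2) + log(7/4) = 2.8138
Step 5: n(R) = number of terms in the Jensen sum = count of zeros inside |z| < 7 = 4

4


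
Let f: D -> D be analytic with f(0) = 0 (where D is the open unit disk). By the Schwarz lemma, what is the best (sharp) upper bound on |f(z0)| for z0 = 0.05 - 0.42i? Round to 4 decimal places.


Step 1: Schwarz lemma: if f: D -> D is analytic with f(0) = 0, then |f(z)| <= |z| for all z in D, and this is sharp (f(z) = z).
Step 2: |z0|^2 = 0.05^2 + (-0.42)^2 = 0.1789
Step 3: |z0| = sqrt(0.1789) = 0.422966
Step 4: Best bound = |z0| = 0.423

0.423


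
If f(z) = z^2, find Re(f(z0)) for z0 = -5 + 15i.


Step 1: z0 = -5 + 15i
Step 2: z0^2 = (-5)^2 - 15^2 - 150i
Step 3: real part = 25 - 225 = -200

-200


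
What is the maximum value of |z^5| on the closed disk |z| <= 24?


Step 1: On |z| = 24, |f(z)| = |z|^5 = 24^5
Step 2: By maximum modulus principle, maximum is on boundary.
Step 3: Maximum = 7962624 = 7962624

7962624


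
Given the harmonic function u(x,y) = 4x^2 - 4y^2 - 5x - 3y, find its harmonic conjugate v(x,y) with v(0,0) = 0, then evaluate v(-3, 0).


Step 1: v_x = -u_y = 8y + 3
Step 2: v_y = u_x = 8x - 5
Step 3: v = 8xy + 3x - 5y + C
Step 4: v(0,0) = 0 => C = 0
Step 5: v(-3, 0) = -9

-9


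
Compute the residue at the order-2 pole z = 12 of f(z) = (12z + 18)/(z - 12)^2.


Step 1: Pole of order 2 at z = 12
Step 2: Res = lim d/dz [(z - 12)^2 * f(z)] as z -> 12
Step 3: (z - 12)^2 * f(z) = 12z + 18
Step 4: d/dz[12z + 18] = 12

12


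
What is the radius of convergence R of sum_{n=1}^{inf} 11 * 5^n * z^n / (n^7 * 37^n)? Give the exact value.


Step 1: General term a_n = 11 * 5^n / (n^7 * 37^n)
Step 2: By the root test, |a_n|^(1/n) = 11^(1/n) * 5 / (n^(7/n) * 37) -> 5/37 as n -> infinity (since 11^(1/n) -> 1 and n^(7/n) -> 1)
Step 3: R = 1/lim|a_n|^(1/n) = 37/5

37/5


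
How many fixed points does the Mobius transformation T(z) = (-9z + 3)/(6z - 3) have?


Step 1: Fixed points satisfy T(z) = z
Step 2: 6z^2 + 6z - 3 = 0
Step 3: Discriminant = 6^2 - 4*6*(-3) = 108
Step 4: Number of fixed points = 2

2


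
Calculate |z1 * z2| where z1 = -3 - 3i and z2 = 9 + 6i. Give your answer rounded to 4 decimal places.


Step 1: |z1| = sqrt((-3)^2 + (-3)^2) = sqrt(18)
Step 2: |z2| = sqrt(9^2 + 6^2) = sqrt(117)
Step 3: |z1*z2| = |z1|*|z2| = sqrt(18) * sqrt(117) = sqrt(18 * 117) = sqrt(2106)
Step 4: = 45.8912

45.8912


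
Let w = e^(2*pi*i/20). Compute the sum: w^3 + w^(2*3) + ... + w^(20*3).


Step 1: The sum sum_{j=1}^{n} w^(k*j) equals n if n | k, else 0.
Step 2: Here n = 20, k = 3
Step 3: Does n divide k? 20 | 3 -> False
Step 4: Sum = 0

0


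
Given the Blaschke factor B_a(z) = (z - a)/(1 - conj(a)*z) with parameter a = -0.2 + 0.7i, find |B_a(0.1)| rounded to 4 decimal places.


Step 1: Numerator z0 - a = 0.1 - (-0.2 + 0.7i) = 0.3 - 0.7i
Step 2: Denominator 1 - conj(a)*z0 = 1 - (-0.2 - 0.7i)*0.1 = 1.02 + 0.07i
Step 3: |z0 - a|^2 = 0.3^2 + (-0.7)^2 = 0.58; |1 - conj(a)*z0|^2 = 1.02^2 + 0.07^2 = 1.0453
Step 4: |B_a(0.1)| = sqrt(0.58 / 1.0453) = sqrt(0.554865)
Step 5: = 0.7449

0.7449


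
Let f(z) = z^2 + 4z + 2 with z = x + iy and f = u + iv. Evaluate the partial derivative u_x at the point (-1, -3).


Step 1: f(z) = (x+iy)^2 + 4(x+iy) + 2
Step 2: u = (x^2 - y^2) + 4x + 2
Step 3: u_x = 2x + 4
Step 4: At (-1, -3): u_x = -2 + 4 = 2

2


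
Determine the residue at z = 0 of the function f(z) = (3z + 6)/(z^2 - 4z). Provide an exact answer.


Step 1: Q(z) = z^2 - 4z = (z)(z - 4)
Step 2: Q'(z) = 2z - 4
Step 3: Q'(0) = -4, P(0) = 6
Step 4: Res = P(0)/Q'(0) = 6/(-4) = -3/2

-3/2


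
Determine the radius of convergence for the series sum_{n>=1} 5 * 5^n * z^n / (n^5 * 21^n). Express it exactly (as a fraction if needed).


Step 1: General term a_n = 5 * 5^n / (n^5 * 21^n)
Step 2: By the root test, |a_n|^(1/n) = 5^(1/n) * 5 / (n^(5/n) * 21) -> 5/21 as n -> infinity (since 5^(1/n) -> 1 and n^(5/n) -> 1)
Step 3: R = 1/lim|a_n|^(1/n) = 21/5

21/5


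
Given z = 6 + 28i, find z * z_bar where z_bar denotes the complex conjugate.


Step 1: conj(z) = 6 - 28i
Step 2: z * conj(z) = 6^2 + 28^2
Step 3: = 36 + 784 = 820

820


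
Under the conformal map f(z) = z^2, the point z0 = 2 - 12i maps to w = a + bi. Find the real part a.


Step 1: z0 = 2 - 12i
Step 2: z0^2 = 2^2 - (-12)^2 - 48i
Step 3: real part = 4 - 144 = -140

-140


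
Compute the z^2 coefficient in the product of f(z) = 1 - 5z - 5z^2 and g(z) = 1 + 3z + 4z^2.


Step 1: z^2 term in f*g comes from: (1)*(4z^2) + (-5z)*(3z) + (-5z^2)*(1)
Step 2: = 4 - 15 - 5
Step 3: = -16

-16


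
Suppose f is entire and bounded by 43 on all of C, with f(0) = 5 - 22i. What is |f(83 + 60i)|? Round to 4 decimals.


Step 1: By Liouville's theorem, a bounded entire function is constant.
Step 2: f(z) = f(0) = 5 - 22i for all z.
Step 3: |f(w)| = |5 - 22i| = sqrt(25 + 484)
Step 4: = 22.561

22.561


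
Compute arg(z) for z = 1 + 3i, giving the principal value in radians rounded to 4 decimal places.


Step 1: z = 1 + 3i
Step 2: arg(z) = atan2(3, 1)
Step 3: arg(z) = 1.249

1.249


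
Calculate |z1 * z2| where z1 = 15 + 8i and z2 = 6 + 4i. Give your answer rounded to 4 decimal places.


Step 1: |z1| = sqrt(15^2 + 8^2) = sqrt(289)
Step 2: |z2| = sqrt(6^2 + 4^2) = sqrt(52)
Step 3: |z1*z2| = |z1|*|z2| = sqrt(289) * sqrt(52) = sqrt(289 * 52) = sqrt(15028)
Step 4: = 122.5887

122.5887


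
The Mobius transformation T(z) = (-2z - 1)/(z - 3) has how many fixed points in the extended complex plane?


Step 1: Fixed points satisfy T(z) = z
Step 2: z^2 - z + 1 = 0
Step 3: Discriminant = (-1)^2 - 4*1*1 = -3
Step 4: Number of fixed points = 2

2


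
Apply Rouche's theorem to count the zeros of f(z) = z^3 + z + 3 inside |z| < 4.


Step 1: On |z| = 4 the three terms have sizes |z^3| = 4^3 = 64, |z| = 4, |3| = 3
Step 2: The dominant term is g(z) = z^3; let h(z) = z + 3 so f = g + h
Step 3: On |z| = 4: |g| = 64 and |h| <= 4 + 3 = 7
Step 4: Since 64 > 7, |h| < |g| on |z| = 4, so by Rouche f has the same number of zeros as g inside |z| < 4
Step 5: g(z) = z^3 has 3 zeros (all at the origin) inside |z| < 4. Answer = 3

3


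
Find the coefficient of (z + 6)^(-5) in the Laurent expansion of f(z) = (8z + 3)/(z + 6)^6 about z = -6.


Step 1: Write the numerator in powers of (z + 6): 8z + 3 = 8(z + 6) + (8*(-6) + 3) = 8(z + 6) - 45
Step 2: Divide by (z + 6)^6: f(z) = -45(z + 6)^(-6) + 8(z + 6)^(-5)
Step 3: This finite sum is the Laurent series of f about z = -6.
Step 4: Coefficient of (z + 6)^(-5) = coefficient of (z + 6) in the re-centred numerator = 8

8


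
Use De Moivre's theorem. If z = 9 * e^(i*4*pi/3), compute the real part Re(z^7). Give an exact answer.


Step 1: By De Moivre's theorem, z^7 = 9^7 * e^(i*7*4*pi/3) = 4782969 * (cos(28*pi/3) + i*sin(28*pi/3))
Step 2: |z|^7 = 9^7 = 4782969
Step 3: Reduce the angle mod 2*pi: 28*pi/3 - 8*pi = 4*pi/3
Step 4: cos(4*pi/3) = -1/2
Step 5: Re(z^7) = 4782969 * (-1/2) = -4782969/2

-4782969/2


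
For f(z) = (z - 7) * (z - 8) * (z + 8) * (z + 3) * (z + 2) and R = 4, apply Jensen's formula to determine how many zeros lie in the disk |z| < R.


Jensen's formula: (1/2pi)*integral log|f(Re^it)|dt = log|f(0)| + sum_{|a_k|<R} log(R/|a_k|)
Step 1: f(0) = (-7) * (-8) * 8 * 3 * 2 = 2688
Step 2: log|f(0)| = log|7| + log|8| + log|-8| + log|-3| + log|-2| = 7.8966
Step 3: Zeros inside |z| < 4: -3, -2
Step 4: Jensen sum = log(4/3) + log(4/2) = 0.9808
Step 5: n(R) = number of terms in the Jensen sum = count of zeros inside |z| < 4 = 2

2


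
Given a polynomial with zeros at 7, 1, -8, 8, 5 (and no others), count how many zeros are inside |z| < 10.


Step 1: Check each root:
  z = 7: |7| = 7 < 10
  z = 1: |1| = 1 < 10
  z = -8: |-8| = 8 < 10
  z = 8: |8| = 8 < 10
  z = 5: |5| = 5 < 10
Step 2: Count = 5

5


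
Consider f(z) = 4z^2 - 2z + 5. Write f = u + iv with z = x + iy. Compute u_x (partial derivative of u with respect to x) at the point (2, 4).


Step 1: f(z) = 4(x+iy)^2 - 2(x+iy) + 5
Step 2: u = 4(x^2 - y^2) - 2x + 5
Step 3: u_x = 8x - 2
Step 4: At (2, 4): u_x = 16 - 2 = 14

14


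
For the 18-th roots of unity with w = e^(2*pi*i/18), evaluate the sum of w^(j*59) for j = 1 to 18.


Step 1: The sum sum_{j=1}^{n} w^(k*j) equals n if n | k, else 0.
Step 2: Here n = 18, k = 59
Step 3: Does n divide k? 18 | 59 -> False
Step 4: Sum = 0

0


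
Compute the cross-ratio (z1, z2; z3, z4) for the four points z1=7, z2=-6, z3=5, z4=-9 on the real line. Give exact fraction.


Step 1: (z1-z3)(z2-z4) = 2 * 3 = 6
Step 2: (z1-z4)(z2-z3) = 16 * (-11) = -176
Step 3: Cross-ratio = -6/176 = -3/88

-3/88


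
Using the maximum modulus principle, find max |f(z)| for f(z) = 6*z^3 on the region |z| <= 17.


Step 1: On |z| = 17, |f(z)| = 6 * |z|^3 = 6 * 17^3
Step 2: By maximum modulus principle, maximum is on boundary.
Step 3: Maximum = 6 * 4913 = 29478

29478


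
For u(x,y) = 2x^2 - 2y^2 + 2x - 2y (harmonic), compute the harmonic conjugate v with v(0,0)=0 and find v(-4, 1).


Step 1: v_x = -u_y = 4y + 2
Step 2: v_y = u_x = 4x + 2
Step 3: v = 4xy + 2x + 2y + C
Step 4: v(0,0) = 0 => C = 0
Step 5: v(-4, 1) = -22

-22


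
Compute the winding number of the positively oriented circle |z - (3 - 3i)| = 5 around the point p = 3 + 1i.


Step 1: Center c = (3, -3), radius = 5
Step 2: |p - c|^2 = 0^2 + 4^2 = 16
Step 3: r^2 = 25
Step 4: |p-c| < r so winding number = 1

1


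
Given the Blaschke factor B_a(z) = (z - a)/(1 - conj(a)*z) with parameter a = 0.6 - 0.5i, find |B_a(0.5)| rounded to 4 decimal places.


Step 1: Numerator z0 - a = 0.5 - (0.6 - 0.5i) = -0.1 + 0.5i
Step 2: Denominator 1 - conj(a)*z0 = 1 - (0.6 + 0.5i)*0.5 = 0.7 - 0.25i
Step 3: |z0 - a|^2 = (-0.1)^2 + 0.5^2 = 0.26; |1 - conj(a)*z0|^2 = 0.7^2 + (-0.25)^2 = 0.5525
Step 4: |B_a(0.5)| = sqrt(0.26 / 0.5525) = sqrt(0.470588)
Step 5: = 0.686

0.686


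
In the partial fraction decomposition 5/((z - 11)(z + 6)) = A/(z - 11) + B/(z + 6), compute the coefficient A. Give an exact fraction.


Step 1: Multiply both sides by (z - 11) and set z = 11
Step 2: A = 5 / (11 + 6)
Step 3: A = 5 / 17
Step 4: A = 5/17

5/17


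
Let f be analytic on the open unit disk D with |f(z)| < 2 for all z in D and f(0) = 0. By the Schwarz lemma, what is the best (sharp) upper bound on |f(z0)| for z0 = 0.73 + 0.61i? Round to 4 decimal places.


Step 1: g = f/2 maps D -> D with g(0) = 0, so by the Schwarz lemma |g(z)| <= |z|, i.e. |f(z)| <= 2|z|; this is sharp (f(z) = 2z).
Step 2: |z0|^2 = 0.73^2 + 0.61^2 = 0.905
Step 3: |z0| = sqrt(0.905) = 0.951315
Step 4: Best bound = 2 * |z0| = 2 * 0.951315 = 1.9026

1.9026


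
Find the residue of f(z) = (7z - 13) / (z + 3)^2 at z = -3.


Step 1: Pole of order 2 at z = -3
Step 2: Res = lim d/dz [(z + 3)^2 * f(z)] as z -> -3
Step 3: (z + 3)^2 * f(z) = 7z - 13
Step 4: d/dz[7z - 13] = 7

7


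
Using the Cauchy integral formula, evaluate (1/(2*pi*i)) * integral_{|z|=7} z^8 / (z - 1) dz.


Step 1: f(z) = z^8, a = 1 is inside |z| = 7
Step 2: By Cauchy integral formula: (1/(2pi*i)) * integral = f(a)
Step 3: f(1) = 1^8 = 1

1


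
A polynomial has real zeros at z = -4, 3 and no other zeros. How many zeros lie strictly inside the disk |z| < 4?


Step 1: Check each root:
  z = -4: |-4| = 4 >= 4
  z = 3: |3| = 3 < 4
Step 2: Count = 1

1


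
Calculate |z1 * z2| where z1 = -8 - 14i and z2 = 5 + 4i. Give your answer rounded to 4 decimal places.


Step 1: |z1| = sqrt((-8)^2 + (-14)^2) = sqrt(260)
Step 2: |z2| = sqrt(5^2 + 4^2) = sqrt(41)
Step 3: |z1*z2| = |z1|*|z2| = sqrt(260) * sqrt(41) = sqrt(260 * 41) = sqrt(10660)
Step 4: = 103.2473

103.2473


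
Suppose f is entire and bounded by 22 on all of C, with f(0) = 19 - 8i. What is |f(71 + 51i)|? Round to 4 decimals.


Step 1: By Liouville's theorem, a bounded entire function is constant.
Step 2: f(z) = f(0) = 19 - 8i for all z.
Step 3: |f(w)| = |19 - 8i| = sqrt(361 + 64)
Step 4: = 20.6155

20.6155


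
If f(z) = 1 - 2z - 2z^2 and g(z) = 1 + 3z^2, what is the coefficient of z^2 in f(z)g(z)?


Step 1: z^2 term in f*g comes from: (1)*(3z^2) + (-2z)*(0) + (-2z^2)*(1)
Step 2: = 3 + 0 - 2
Step 3: = 1

1


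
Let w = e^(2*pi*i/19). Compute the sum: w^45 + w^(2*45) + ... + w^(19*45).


Step 1: The sum sum_{j=1}^{n} w^(k*j) equals n if n | k, else 0.
Step 2: Here n = 19, k = 45
Step 3: Does n divide k? 19 | 45 -> False
Step 4: Sum = 0

0


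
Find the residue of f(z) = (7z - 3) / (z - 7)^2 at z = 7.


Step 1: Pole of order 2 at z = 7
Step 2: Res = lim d/dz [(z - 7)^2 * f(z)] as z -> 7
Step 3: (z - 7)^2 * f(z) = 7z - 3
Step 4: d/dz[7z - 3] = 7

7


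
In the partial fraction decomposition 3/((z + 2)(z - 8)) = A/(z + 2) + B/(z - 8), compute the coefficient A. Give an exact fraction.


Step 1: Multiply both sides by (z + 2) and set z = -2
Step 2: A = 3 / (-2 - 8)
Step 3: A = 3 / (-10)
Step 4: A = -3/10

-3/10


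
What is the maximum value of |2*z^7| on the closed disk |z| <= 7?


Step 1: On |z| = 7, |f(z)| = 2 * |z|^7 = 2 * 7^7
Step 2: By maximum modulus principle, maximum is on boundary.
Step 3: Maximum = 2 * 823543 = 1647086

1647086


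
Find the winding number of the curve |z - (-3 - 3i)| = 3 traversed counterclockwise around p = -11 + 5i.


Step 1: Center c = (-3, -3), radius = 3
Step 2: |p - c|^2 = (-8)^2 + 8^2 = 128
Step 3: r^2 = 9
Step 4: |p-c| > r so winding number = 0

0


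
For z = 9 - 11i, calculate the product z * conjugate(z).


Step 1: conj(z) = 9 + 11i
Step 2: z * conj(z) = 9^2 + (-11)^2
Step 3: = 81 + 121 = 202

202


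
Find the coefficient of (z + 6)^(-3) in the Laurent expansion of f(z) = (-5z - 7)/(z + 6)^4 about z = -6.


Step 1: Write the numerator in powers of (z + 6): -5z - 7 = -5(z + 6) + (-5*(-6) - 7) = -5(z + 6) + 23
Step 2: Divide by (z + 6)^4: f(z) = 23(z + 6)^(-4) - 5(z + 6)^(-3)
Step 3: This finite sum is the Laurent series of f about z = -6.
Step 4: Coefficient of (z + 6)^(-3) = coefficient of (z + 6) in the re-centred numerator = -5

-5


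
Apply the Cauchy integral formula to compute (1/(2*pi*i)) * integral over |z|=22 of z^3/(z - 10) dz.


Step 1: f(z) = z^3, a = 10 is inside |z| = 22
Step 2: By Cauchy integral formula: (1/(2pi*i)) * integral = f(a)
Step 3: f(10) = 10^3 = 1000

1000


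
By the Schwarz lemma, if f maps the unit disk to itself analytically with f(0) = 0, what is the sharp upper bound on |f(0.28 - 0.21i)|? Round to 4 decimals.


Step 1: Schwarz lemma: if f: D -> D is analytic with f(0) = 0, then |f(z)| <= |z| for all z in D, and this is sharp (f(z) = z).
Step 2: |z0|^2 = 0.28^2 + (-0.21)^2 = 0.1225
Step 3: |z0| = sqrt(0.1225) = 0.35
Step 4: Best bound = |z0| = 0.35

0.35


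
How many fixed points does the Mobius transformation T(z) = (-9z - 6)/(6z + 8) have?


Step 1: Fixed points satisfy T(z) = z
Step 2: 6z^2 + 17z + 6 = 0
Step 3: Discriminant = 17^2 - 4*6*6 = 145
Step 4: Number of fixed points = 2

2


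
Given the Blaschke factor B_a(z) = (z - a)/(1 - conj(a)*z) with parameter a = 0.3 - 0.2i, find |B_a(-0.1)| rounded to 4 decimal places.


Step 1: Numerator z0 - a = -0.1 - (0.3 - 0.2i) = -0.4 + 0.2i
Step 2: Denominator 1 - conj(a)*z0 = 1 - (0.3 + 0.2i)*(-0.1) = 1.03 + 0.02i
Step 3: |z0 - a|^2 = (-0.4)^2 + 0.2^2 = 0.2; |1 - conj(a)*z0|^2 = 1.03^2 + 0.02^2 = 1.0613
Step 4: |B_a(-0.1)| = sqrt(0.2 / 1.0613) = sqrt(0.188448)
Step 5: = 0.4341

0.4341


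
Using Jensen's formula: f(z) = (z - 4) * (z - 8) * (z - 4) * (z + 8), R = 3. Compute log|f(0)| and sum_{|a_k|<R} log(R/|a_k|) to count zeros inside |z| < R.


Jensen's formula: (1/2pi)*integral log|f(Re^it)|dt = log|f(0)| + sum_{|a_k|<R} log(R/|a_k|)
Step 1: f(0) = (-4) * (-8) * (-4) * 8 = -1024
Step 2: log|f(0)| = log|4| + log|8| + log|4| + log|-8| = 6.9315
Step 3: Zeros inside |z| < 3: none
Step 4: Jensen sum = (empty sum) = 0
Step 5: n(R) = number of terms in the Jensen sum = count of zeros inside |z| < 3 = 0

0


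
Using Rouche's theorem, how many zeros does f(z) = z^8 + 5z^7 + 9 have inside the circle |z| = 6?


Step 1: On |z| = 6 the three terms have sizes |z^8| = 6^8 = 1679616, |5z^7| = 5*6^7 = 1399680, |9| = 9
Step 2: The dominant term is g(z) = z^8; let h(z) = 5z^7 + 9 so f = g + h
Step 3: On |z| = 6: |g| = 1679616 and |h| <= 1399680 + 9 = 1399689
Step 4: Since 1679616 > 1399689, |h| < |g| on |z| = 6, so by Rouche f has the same number of zeros as g inside |z| < 6
Step 5: g(z) = z^8 has 8 zeros (all at the origin) inside |z| < 6. Answer = 8

8


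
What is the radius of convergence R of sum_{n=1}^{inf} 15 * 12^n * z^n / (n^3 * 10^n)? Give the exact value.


Step 1: General term a_n = 15 * 12^n / (n^3 * 10^n)
Step 2: By the root test, |a_n|^(1/n) = 15^(1/n) * 12 / (n^(3/n) * 10) -> 12/10 as n -> infinity (since 15^(1/n) -> 1 and n^(3/n) -> 1)
Step 3: R = 1/lim|a_n|^(1/n) = 10/12 = 5/6

5/6


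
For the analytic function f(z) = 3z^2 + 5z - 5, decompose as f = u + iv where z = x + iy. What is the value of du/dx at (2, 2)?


Step 1: f(z) = 3(x+iy)^2 + 5(x+iy) - 5
Step 2: u = 3(x^2 - y^2) + 5x - 5
Step 3: u_x = 6x + 5
Step 4: At (2, 2): u_x = 12 + 5 = 17

17


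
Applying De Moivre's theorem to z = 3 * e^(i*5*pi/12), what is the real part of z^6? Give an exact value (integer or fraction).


Step 1: By De Moivre's theorem, z^6 = 3^6 * e^(i*6*5*pi/12) = 729 * (cos(5*pi/2) + i*sin(5*pi/2))
Step 2: |z|^6 = 3^6 = 729
Step 3: Reduce the angle mod 2*pi: 5*pi/2 - 2*pi = pi/2
Step 4: cos(pi/2) = 0
Step 5: Re(z^6) = 729 * 0 = 0

0


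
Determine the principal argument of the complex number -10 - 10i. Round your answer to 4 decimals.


Step 1: z = -10 - 10i
Step 2: arg(z) = atan2(-10, -10)
Step 3: arg(z) = -2.3562

-2.3562


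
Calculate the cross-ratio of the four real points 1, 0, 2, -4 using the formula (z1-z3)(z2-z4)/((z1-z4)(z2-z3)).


Step 1: (z1-z3)(z2-z4) = (-1) * 4 = -4
Step 2: (z1-z4)(z2-z3) = 5 * (-2) = -10
Step 3: Cross-ratio = 4/10 = 2/5

2/5


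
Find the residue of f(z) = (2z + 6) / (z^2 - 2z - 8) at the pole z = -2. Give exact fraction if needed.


Step 1: Q(z) = z^2 - 2z - 8 = (z + 2)(z - 4)
Step 2: Q'(z) = 2z - 2
Step 3: Q'(-2) = -6, P(-2) = 2
Step 4: Res = P(-2)/Q'(-2) = 2/(-6) = -1/3

-1/3


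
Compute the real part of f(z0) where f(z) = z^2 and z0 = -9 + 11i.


Step 1: z0 = -9 + 11i
Step 2: z0^2 = (-9)^2 - 11^2 - 198i
Step 3: real part = 81 - 121 = -40

-40


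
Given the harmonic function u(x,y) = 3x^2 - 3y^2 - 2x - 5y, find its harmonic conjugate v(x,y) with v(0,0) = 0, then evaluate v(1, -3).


Step 1: v_x = -u_y = 6y + 5
Step 2: v_y = u_x = 6x - 2
Step 3: v = 6xy + 5x - 2y + C
Step 4: v(0,0) = 0 => C = 0
Step 5: v(1, -3) = -7

-7


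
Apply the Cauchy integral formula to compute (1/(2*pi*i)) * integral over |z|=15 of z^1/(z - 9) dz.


Step 1: f(z) = z^1, a = 9 is inside |z| = 15
Step 2: By Cauchy integral formula: (1/(2pi*i)) * integral = f(a)
Step 3: f(9) = 9^1 = 9

9


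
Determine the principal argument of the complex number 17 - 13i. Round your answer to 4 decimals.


Step 1: z = 17 - 13i
Step 2: arg(z) = atan2(-13, 17)
Step 3: arg(z) = -0.6528

-0.6528


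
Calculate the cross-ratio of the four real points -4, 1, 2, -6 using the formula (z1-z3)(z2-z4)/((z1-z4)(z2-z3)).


Step 1: (z1-z3)(z2-z4) = (-6) * 7 = -42
Step 2: (z1-z4)(z2-z3) = 2 * (-1) = -2
Step 3: Cross-ratio = 42/2 = 21

21


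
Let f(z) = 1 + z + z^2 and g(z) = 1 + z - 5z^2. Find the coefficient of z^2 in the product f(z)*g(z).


Step 1: z^2 term in f*g comes from: (1)*(-5z^2) + (z)*(z) + (z^2)*(1)
Step 2: = -5 + 1 + 1
Step 3: = -3

-3


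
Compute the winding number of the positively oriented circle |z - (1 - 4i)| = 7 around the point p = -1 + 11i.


Step 1: Center c = (1, -4), radius = 7
Step 2: |p - c|^2 = (-2)^2 + 15^2 = 229
Step 3: r^2 = 49
Step 4: |p-c| > r so winding number = 0

0


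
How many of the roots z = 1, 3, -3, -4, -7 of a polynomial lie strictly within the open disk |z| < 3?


Step 1: Check each root:
  z = 1: |1| = 1 < 3
  z = 3: |3| = 3 >= 3
  z = -3: |-3| = 3 >= 3
  z = -4: |-4| = 4 >= 3
  z = -7: |-7| = 7 >= 3
Step 2: Count = 1

1


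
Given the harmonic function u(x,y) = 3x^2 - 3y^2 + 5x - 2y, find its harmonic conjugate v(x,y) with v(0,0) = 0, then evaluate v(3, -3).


Step 1: v_x = -u_y = 6y + 2
Step 2: v_y = u_x = 6x + 5
Step 3: v = 6xy + 2x + 5y + C
Step 4: v(0,0) = 0 => C = 0
Step 5: v(3, -3) = -63

-63


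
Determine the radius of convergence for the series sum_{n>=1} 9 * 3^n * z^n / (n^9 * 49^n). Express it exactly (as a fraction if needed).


Step 1: General term a_n = 9 * 3^n / (n^9 * 49^n)
Step 2: By the root test, |a_n|^(1/n) = 9^(1/n) * 3 / (n^(9/n) * 49) -> 3/49 as n -> infinity (since 9^(1/n) -> 1 and n^(9/n) -> 1)
Step 3: R = 1/lim|a_n|^(1/n) = 49/3

49/3


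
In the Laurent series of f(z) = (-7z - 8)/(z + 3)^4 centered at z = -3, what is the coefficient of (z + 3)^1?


Step 1: Write the numerator in powers of (z + 3): -7z - 8 = -7(z + 3) + (-7*(-3) - 8) = -7(z + 3) + 13
Step 2: Divide by (z + 3)^4: f(z) = 13(z + 3)^(-4) - 7(z + 3)^(-3)
Step 3: This finite sum is the Laurent series of f about z = -3.
Step 4: Only the powers -4 and -3 appear, so the coefficient of (z + 3)^1 = 0

0


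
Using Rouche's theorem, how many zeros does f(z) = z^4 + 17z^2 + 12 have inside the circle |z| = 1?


Step 1: On |z| = 1 the three terms have sizes |z^4| = 1^4 = 1, |17z^2| = 17*1^2 = 17, |12| = 12
Step 2: The dominant term is g(z) = 17z^2; let h(z) = z^4 + 12 so f = g + h
Step 3: On |z| = 1: |g| = 17 and |h| <= 1 + 12 = 13
Step 4: Since 17 > 13, |h| < |g| on |z| = 1, so by Rouche f has the same number of zeros as g inside |z| < 1
Step 5: g(z) = 17z^2 has 2 zeros (at the origin, multiplicity 2) inside |z| < 1. Answer = 2

2


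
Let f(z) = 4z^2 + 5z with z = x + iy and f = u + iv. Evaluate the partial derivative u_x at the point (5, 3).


Step 1: f(z) = 4(x+iy)^2 + 5(x+iy) + 0
Step 2: u = 4(x^2 - y^2) + 5x + 0
Step 3: u_x = 8x + 5
Step 4: At (5, 3): u_x = 40 + 5 = 45

45


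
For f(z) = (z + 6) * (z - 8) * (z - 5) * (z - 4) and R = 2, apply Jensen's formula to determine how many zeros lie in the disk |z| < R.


Jensen's formula: (1/2pi)*integral log|f(Re^it)|dt = log|f(0)| + sum_{|a_k|<R} log(R/|a_k|)
Step 1: f(0) = 6 * (-8) * (-5) * (-4) = -960
Step 2: log|f(0)| = log|-6| + log|8| + log|5| + log|4| = 6.8669
Step 3: Zeros inside |z| < 2: none
Step 4: Jensen sum = (empty sum) = 0
Step 5: n(R) = number of terms in the Jensen sum = count of zeros inside |z| < 2 = 0

0


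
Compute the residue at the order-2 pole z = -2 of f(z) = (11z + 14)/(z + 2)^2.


Step 1: Pole of order 2 at z = -2
Step 2: Res = lim d/dz [(z + 2)^2 * f(z)] as z -> -2
Step 3: (z + 2)^2 * f(z) = 11z + 14
Step 4: d/dz[11z + 14] = 11

11


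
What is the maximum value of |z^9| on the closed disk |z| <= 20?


Step 1: On |z| = 20, |f(z)| = |z|^9 = 20^9
Step 2: By maximum modulus principle, maximum is on boundary.
Step 3: Maximum = 512000000000 = 512000000000

512000000000


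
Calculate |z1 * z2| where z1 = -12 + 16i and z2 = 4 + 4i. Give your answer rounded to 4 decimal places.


Step 1: |z1| = sqrt((-12)^2 + 16^2) = sqrt(400)
Step 2: |z2| = sqrt(4^2 + 4^2) = sqrt(32)
Step 3: |z1*z2| = |z1|*|z2| = sqrt(400) * sqrt(32) = sqrt(400 * 32) = sqrt(12800)
Step 4: = 113.1371

113.1371


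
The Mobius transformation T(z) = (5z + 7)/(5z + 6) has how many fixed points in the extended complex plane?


Step 1: Fixed points satisfy T(z) = z
Step 2: 5z^2 + z - 7 = 0
Step 3: Discriminant = 1^2 - 4*5*(-7) = 141
Step 4: Number of fixed points = 2

2


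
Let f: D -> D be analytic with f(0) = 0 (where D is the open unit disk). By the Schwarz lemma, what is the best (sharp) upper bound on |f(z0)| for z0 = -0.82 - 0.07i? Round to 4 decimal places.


Step 1: Schwarz lemma: if f: D -> D is analytic with f(0) = 0, then |f(z)| <= |z| for all z in D, and this is sharp (f(z) = z).
Step 2: |z0|^2 = (-0.82)^2 + (-0.07)^2 = 0.6773
Step 3: |z0| = sqrt(0.6773) = 0.822982
Step 4: Best bound = |z0| = 0.823

0.823


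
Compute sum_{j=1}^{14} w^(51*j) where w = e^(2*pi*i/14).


Step 1: The sum sum_{j=1}^{n} w^(k*j) equals n if n | k, else 0.
Step 2: Here n = 14, k = 51
Step 3: Does n divide k? 14 | 51 -> False
Step 4: Sum = 0

0


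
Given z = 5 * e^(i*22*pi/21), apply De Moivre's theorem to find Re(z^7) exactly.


Step 1: By De Moivre's theorem, z^7 = 5^7 * e^(i*7*22*pi/21) = 78125 * (cos(22*pi/3) + i*sin(22*pi/3))
Step 2: |z|^7 = 5^7 = 78125
Step 3: Reduce the angle mod 2*pi: 22*pi/3 - 6*pi = 4*pi/3
Step 4: cos(4*pi/3) = -1/2
Step 5: Re(z^7) = 78125 * (-1/2) = -78125/2

-78125/2


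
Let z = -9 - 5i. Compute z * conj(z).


Step 1: conj(z) = -9 + 5i
Step 2: z * conj(z) = (-9)^2 + (-5)^2
Step 3: = 81 + 25 = 106

106


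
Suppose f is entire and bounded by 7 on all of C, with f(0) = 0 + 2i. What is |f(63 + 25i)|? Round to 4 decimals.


Step 1: By Liouville's theorem, a bounded entire function is constant.
Step 2: f(z) = f(0) = 0 + 2i for all z.
Step 3: |f(w)| = |0 + 2i| = sqrt(0 + 4)
Step 4: = 2.0

2.0


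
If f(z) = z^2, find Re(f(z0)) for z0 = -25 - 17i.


Step 1: z0 = -25 - 17i
Step 2: z0^2 = (-25)^2 - (-17)^2 + 850i
Step 3: real part = 625 - 289 = 336

336


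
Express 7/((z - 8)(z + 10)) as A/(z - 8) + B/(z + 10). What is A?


Step 1: Multiply both sides by (z - 8) and set z = 8
Step 2: A = 7 / (8 + 10)
Step 3: A = 7 / 18
Step 4: A = 7/18

7/18


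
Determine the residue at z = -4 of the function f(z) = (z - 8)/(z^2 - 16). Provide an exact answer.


Step 1: Q(z) = z^2 - 16 = (z + 4)(z - 4)
Step 2: Q'(z) = 2z
Step 3: Q'(-4) = -8, P(-4) = -12
Step 4: Res = P(-4)/Q'(-4) = -12/(-8) = 3/2

3/2


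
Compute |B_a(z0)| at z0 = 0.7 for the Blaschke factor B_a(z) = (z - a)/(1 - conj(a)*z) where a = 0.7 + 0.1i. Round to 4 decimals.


Step 1: Numerator z0 - a = 0.7 - (0.7 + 0.1i) = 0 - 0.1i
Step 2: Denominator 1 - conj(a)*z0 = 1 - (0.7 - 0.1i)*0.7 = 0.51 + 0.07i
Step 3: |z0 - a|^2 = 0^2 + (-0.1)^2 = 0.01; |1 - conj(a)*z0|^2 = 0.51^2 + 0.07^2 = 0.265
Step 4: |B_a(0.7)| = sqrt(0.01 / 0.265) = sqrt(0.037736)
Step 5: = 0.1943

0.1943


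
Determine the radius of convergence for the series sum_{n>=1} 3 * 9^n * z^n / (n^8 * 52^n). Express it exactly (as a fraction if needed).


Step 1: General term a_n = 3 * 9^n / (n^8 * 52^n)
Step 2: By the root test, |a_n|^(1/n) = 3^(1/n) * 9 / (n^(8/n) * 52) -> 9/52 as n -> infinity (since 3^(1/n) -> 1 and n^(8/n) -> 1)
Step 3: R = 1/lim|a_n|^(1/n) = 52/9

52/9


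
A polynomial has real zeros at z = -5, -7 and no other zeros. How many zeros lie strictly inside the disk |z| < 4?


Step 1: Check each root:
  z = -5: |-5| = 5 >= 4
  z = -7: |-7| = 7 >= 4
Step 2: Count = 0

0


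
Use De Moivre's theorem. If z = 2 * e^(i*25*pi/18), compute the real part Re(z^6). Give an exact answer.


Step 1: By De Moivre's theorem, z^6 = 2^6 * e^(i*6*25*pi/18) = 64 * (cos(25*pi/3) + i*sin(25*pi/3))
Step 2: |z|^6 = 2^6 = 64
Step 3: Reduce the angle mod 2*pi: 25*pi/3 - 8*pi = pi/3
Step 4: cos(pi/3) = 1/2
Step 5: Re(z^6) = 64 * 1/2 = 32

32


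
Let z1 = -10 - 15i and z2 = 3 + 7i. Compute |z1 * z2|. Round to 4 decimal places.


Step 1: |z1| = sqrt((-10)^2 + (-15)^2) = sqrt(325)
Step 2: |z2| = sqrt(3^2 + 7^2) = sqrt(58)
Step 3: |z1*z2| = |z1|*|z2| = sqrt(325) * sqrt(58) = sqrt(325 * 58) = sqrt(18850)
Step 4: = 137.2953

137.2953


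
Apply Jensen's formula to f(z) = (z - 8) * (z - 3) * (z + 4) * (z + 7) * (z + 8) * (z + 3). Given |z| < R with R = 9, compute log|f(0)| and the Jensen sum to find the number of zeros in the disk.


Jensen's formula: (1/2pi)*integral log|f(Re^it)|dt = log|f(0)| + sum_{|a_k|<R} log(R/|a_k|)
Step 1: f(0) = (-8) * (-3) * 4 * 7 * 8 * 3 = 16128
Step 2: log|f(0)| = log|8| + log|3| + log|-4| + log|-7| + log|-8| + log|-3| = 9.6883
Step 3: Zeros inside |z| < 9: 8, 3, -4, -7, -8, -3
Step 4: Jensen sum = log(9/8) + log(9/3) + log(9/4) + log(9/7) + log(9/8) + log(9/3) = 3.495
Step 5: n(R) = number of terms in the Jensen sum = count of zeros inside |z| < 9 = 6

6


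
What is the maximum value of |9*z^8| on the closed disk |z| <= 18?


Step 1: On |z| = 18, |f(z)| = 9 * |z|^8 = 9 * 18^8
Step 2: By maximum modulus principle, maximum is on boundary.
Step 3: Maximum = 9 * 11019960576 = 99179645184

99179645184


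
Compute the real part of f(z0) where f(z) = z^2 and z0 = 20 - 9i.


Step 1: z0 = 20 - 9i
Step 2: z0^2 = 20^2 - (-9)^2 - 360i
Step 3: real part = 400 - 81 = 319

319


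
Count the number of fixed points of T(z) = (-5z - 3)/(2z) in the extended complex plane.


Step 1: Fixed points satisfy T(z) = z
Step 2: 2z^2 + 5z + 3 = 0
Step 3: Discriminant = 5^2 - 4*2*3 = 1
Step 4: Number of fixed points = 2

2


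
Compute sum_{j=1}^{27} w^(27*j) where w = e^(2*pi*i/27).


Step 1: The sum sum_{j=1}^{n} w^(k*j) equals n if n | k, else 0.
Step 2: Here n = 27, k = 27
Step 3: Does n divide k? 27 | 27 -> True
Step 4: Sum = 27

27


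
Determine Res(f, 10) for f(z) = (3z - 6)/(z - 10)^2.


Step 1: Pole of order 2 at z = 10
Step 2: Res = lim d/dz [(z - 10)^2 * f(z)] as z -> 10
Step 3: (z - 10)^2 * f(z) = 3z - 6
Step 4: d/dz[3z - 6] = 3

3


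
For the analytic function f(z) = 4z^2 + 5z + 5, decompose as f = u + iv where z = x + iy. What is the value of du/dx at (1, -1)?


Step 1: f(z) = 4(x+iy)^2 + 5(x+iy) + 5
Step 2: u = 4(x^2 - y^2) + 5x + 5
Step 3: u_x = 8x + 5
Step 4: At (1, -1): u_x = 8 + 5 = 13

13


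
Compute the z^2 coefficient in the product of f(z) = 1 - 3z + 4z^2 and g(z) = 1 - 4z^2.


Step 1: z^2 term in f*g comes from: (1)*(-4z^2) + (-3z)*(0) + (4z^2)*(1)
Step 2: = -4 + 0 + 4
Step 3: = 0

0


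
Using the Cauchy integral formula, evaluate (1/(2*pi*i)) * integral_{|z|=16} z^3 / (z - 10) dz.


Step 1: f(z) = z^3, a = 10 is inside |z| = 16
Step 2: By Cauchy integral formula: (1/(2pi*i)) * integral = f(a)
Step 3: f(10) = 10^3 = 1000

1000


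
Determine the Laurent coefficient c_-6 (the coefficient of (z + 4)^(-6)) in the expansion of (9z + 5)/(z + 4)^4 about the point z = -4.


Step 1: Write the numerator in powers of (z + 4): 9z + 5 = 9(z + 4) + (9*(-4) + 5) = 9(z + 4) - 31
Step 2: Divide by (z + 4)^4: f(z) = -31(z + 4)^(-4) + 9(z + 4)^(-3)
Step 3: This finite sum is the Laurent series of f about z = -4.
Step 4: Only the powers -4 and -3 appear, so the coefficient of (z + 4)^(-6) = 0

0


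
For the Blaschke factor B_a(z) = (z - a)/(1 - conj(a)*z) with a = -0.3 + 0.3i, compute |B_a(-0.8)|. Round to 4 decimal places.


Step 1: Numerator z0 - a = -0.8 - (-0.3 + 0.3i) = -0.5 - 0.3i
Step 2: Denominator 1 - conj(a)*z0 = 1 - (-0.3 - 0.3i)*(-0.8) = 0.76 - 0.24i
Step 3: |z0 - a|^2 = (-0.5)^2 + (-0.3)^2 = 0.34; |1 - conj(a)*z0|^2 = 0.76^2 + (-0.24)^2 = 0.6352
Step 4: |B_a(-0.8)| = sqrt(0.34 / 0.6352) = sqrt(0.535264)
Step 5: = 0.7316

0.7316


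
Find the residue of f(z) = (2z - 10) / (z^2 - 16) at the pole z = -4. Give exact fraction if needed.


Step 1: Q(z) = z^2 - 16 = (z + 4)(z - 4)
Step 2: Q'(z) = 2z
Step 3: Q'(-4) = -8, P(-4) = -18
Step 4: Res = P(-4)/Q'(-4) = -18/(-8) = 9/4

9/4


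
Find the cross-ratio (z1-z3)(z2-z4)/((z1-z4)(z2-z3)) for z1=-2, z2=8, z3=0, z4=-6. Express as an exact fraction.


Step 1: (z1-z3)(z2-z4) = (-2) * 14 = -28
Step 2: (z1-z4)(z2-z3) = 4 * 8 = 32
Step 3: Cross-ratio = -28/32 = -7/8

-7/8


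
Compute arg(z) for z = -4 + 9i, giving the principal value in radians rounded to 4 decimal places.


Step 1: z = -4 + 9i
Step 2: arg(z) = atan2(9, -4)
Step 3: arg(z) = 1.989

1.989


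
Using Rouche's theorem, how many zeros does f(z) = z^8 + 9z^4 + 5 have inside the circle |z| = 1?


Step 1: On |z| = 1 the three terms have sizes |z^8| = 1^8 = 1, |9z^4| = 9*1^4 = 9, |5| = 5
Step 2: The dominant term is g(z) = 9z^4; let h(z) = z^8 + 5 so f = g + h
Step 3: On |z| = 1: |g| = 9 and |h| <= 1 + 5 = 6
Step 4: Since 9 > 6, |h| < |g| on |z| = 1, so by Rouche f has the same number of zeros as g inside |z| < 1
Step 5: g(z) = 9z^4 has 4 zeros (at the origin, multiplicity 4) inside |z| < 1. Answer = 4

4


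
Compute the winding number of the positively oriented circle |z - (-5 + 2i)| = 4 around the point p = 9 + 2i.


Step 1: Center c = (-5, 2), radius = 4
Step 2: |p - c|^2 = 14^2 + 0^2 = 196
Step 3: r^2 = 16
Step 4: |p-c| > r so winding number = 0

0


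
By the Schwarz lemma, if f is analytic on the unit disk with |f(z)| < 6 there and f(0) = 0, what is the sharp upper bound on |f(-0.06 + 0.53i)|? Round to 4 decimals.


Step 1: g = f/6 maps D -> D with g(0) = 0, so by the Schwarz lemma |g(z)| <= |z|, i.e. |f(z)| <= 6|z|; this is sharp (f(z) = 6z).
Step 2: |z0|^2 = (-0.06)^2 + 0.53^2 = 0.2845
Step 3: |z0| = sqrt(0.2845) = 0.533385
Step 4: Best bound = 6 * |z0| = 6 * 0.533385 = 3.2003

3.2003


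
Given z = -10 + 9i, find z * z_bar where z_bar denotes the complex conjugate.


Step 1: conj(z) = -10 - 9i
Step 2: z * conj(z) = (-10)^2 + 9^2
Step 3: = 100 + 81 = 181

181


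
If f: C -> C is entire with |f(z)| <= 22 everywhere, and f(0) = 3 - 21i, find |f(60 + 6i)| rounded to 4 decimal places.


Step 1: By Liouville's theorem, a bounded entire function is constant.
Step 2: f(z) = f(0) = 3 - 21i for all z.
Step 3: |f(w)| = |3 - 21i| = sqrt(9 + 441)
Step 4: = 21.2132

21.2132


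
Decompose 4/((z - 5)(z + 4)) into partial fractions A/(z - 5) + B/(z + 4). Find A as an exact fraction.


Step 1: Multiply both sides by (z - 5) and set z = 5
Step 2: A = 4 / (5 + 4)
Step 3: A = 4 / 9
Step 4: A = 4/9

4/9


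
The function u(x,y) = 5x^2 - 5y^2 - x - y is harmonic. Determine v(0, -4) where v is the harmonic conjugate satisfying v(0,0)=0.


Step 1: v_x = -u_y = 10y + 1
Step 2: v_y = u_x = 10x - 1
Step 3: v = 10xy + x - y + C
Step 4: v(0,0) = 0 => C = 0
Step 5: v(0, -4) = 4

4


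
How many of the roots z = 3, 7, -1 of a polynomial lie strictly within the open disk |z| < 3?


Step 1: Check each root:
  z = 3: |3| = 3 >= 3
  z = 7: |7| = 7 >= 3
  z = -1: |-1| = 1 < 3
Step 2: Count = 1

1


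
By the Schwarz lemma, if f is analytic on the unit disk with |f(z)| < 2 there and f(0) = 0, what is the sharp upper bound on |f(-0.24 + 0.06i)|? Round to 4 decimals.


Step 1: g = f/2 maps D -> D with g(0) = 0, so by the Schwarz lemma |g(z)| <= |z|, i.e. |f(z)| <= 2|z|; this is sharp (f(z) = 2z).
Step 2: |z0|^2 = (-0.24)^2 + 0.06^2 = 0.0612
Step 3: |z0| = sqrt(0.0612) = 0.247386
Step 4: Best bound = 2 * |z0| = 2 * 0.247386 = 0.4948

0.4948


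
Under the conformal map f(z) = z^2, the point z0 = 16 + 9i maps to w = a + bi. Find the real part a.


Step 1: z0 = 16 + 9i
Step 2: z0^2 = 16^2 - 9^2 + 288i
Step 3: real part = 256 - 81 = 175

175


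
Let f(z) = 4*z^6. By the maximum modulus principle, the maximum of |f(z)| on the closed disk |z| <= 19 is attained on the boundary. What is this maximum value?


Step 1: On |z| = 19, |f(z)| = 4 * |z|^6 = 4 * 19^6
Step 2: By maximum modulus principle, maximum is on boundary.
Step 3: Maximum = 4 * 47045881 = 188183524

188183524


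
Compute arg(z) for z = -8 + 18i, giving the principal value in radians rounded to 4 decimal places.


Step 1: z = -8 + 18i
Step 2: arg(z) = atan2(18, -8)
Step 3: arg(z) = 1.989

1.989


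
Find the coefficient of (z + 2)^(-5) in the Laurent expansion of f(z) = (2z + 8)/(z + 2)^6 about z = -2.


Step 1: Write the numerator in powers of (z + 2): 2z + 8 = 2(z + 2) + (2*(-2) + 8) = 2(z + 2) + 4
Step 2: Divide by (z + 2)^6: f(z) = 4(z + 2)^(-6) + 2(z + 2)^(-5)
Step 3: This finite sum is the Laurent series of f about z = -2.
Step 4: Coefficient of (z + 2)^(-5) = coefficient of (z + 2) in the re-centred numerator = 2

2


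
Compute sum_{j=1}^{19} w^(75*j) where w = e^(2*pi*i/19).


Step 1: The sum sum_{j=1}^{n} w^(k*j) equals n if n | k, else 0.
Step 2: Here n = 19, k = 75
Step 3: Does n divide k? 19 | 75 -> False
Step 4: Sum = 0

0
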